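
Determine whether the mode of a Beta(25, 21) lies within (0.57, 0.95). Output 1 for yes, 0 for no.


First find the mode: (a-1)/(a+b-2) = 0.5455
Is 0.5455 in (0.57, 0.95)? 0

0


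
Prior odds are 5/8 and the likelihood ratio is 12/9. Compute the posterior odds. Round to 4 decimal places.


Posterior odds = prior odds * likelihood ratio
= (5/8) * (12/9)
= 60 / 72
= 0.8333

0.8333


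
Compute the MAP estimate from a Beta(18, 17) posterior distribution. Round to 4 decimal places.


MAP = mode of Beta distribution
= (alpha - 1)/(alpha + beta - 2)
= (18-1)/(18+17-2)
= 17/33 = 0.5152

0.5152


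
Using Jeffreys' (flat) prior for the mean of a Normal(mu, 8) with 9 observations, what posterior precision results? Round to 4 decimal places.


Flat prior means prior precision is 0.
Posterior precision = n / sigma^2 = 9/8 = 1.125

1.125


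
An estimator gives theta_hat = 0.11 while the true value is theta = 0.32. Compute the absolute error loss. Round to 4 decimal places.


The absolute error loss is |theta_hat - theta|
= |0.11 - 0.32|
= 0.21

0.21


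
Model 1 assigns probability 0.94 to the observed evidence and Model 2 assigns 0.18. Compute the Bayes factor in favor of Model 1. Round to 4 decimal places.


BF = P(data|M1) / P(data|M2)
= 0.94 / 0.18 = 5.2222

5.2222


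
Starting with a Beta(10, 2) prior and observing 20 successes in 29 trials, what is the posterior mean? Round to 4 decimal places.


Posterior parameters: alpha = 10 + 20 = 30
beta = 2 + 9 = 11
Posterior mean = alpha / (alpha + beta) = 30 / 41
= 0.7317

0.7317


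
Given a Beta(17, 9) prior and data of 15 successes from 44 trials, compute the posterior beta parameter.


Number of failures = 44 - 15 = 29
Posterior beta = 9 + 29 = 38

38


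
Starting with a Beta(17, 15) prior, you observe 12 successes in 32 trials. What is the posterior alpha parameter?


For a Beta-Binomial conjugate model:
Posterior alpha = prior alpha + number of successes
= 17 + 12 = 29

29


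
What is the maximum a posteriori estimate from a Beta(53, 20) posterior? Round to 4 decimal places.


The MAP estimate equals the mode of the distribution.
Mode of Beta(a,b) = (a-1)/(a+b-2)
= 52/71
= 0.7324

0.7324


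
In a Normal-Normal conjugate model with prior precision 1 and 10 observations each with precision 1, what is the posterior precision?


Posterior precision = prior precision + n * observation precision
= 1 + 10 * 1
= 1 + 10 = 11

11


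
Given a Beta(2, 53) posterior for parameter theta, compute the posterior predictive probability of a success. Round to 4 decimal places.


For a Beta-Bernoulli model, the predictive probability is the mean:
P(success) = 2/(2+53) = 2/55 = 0.0364

0.0364


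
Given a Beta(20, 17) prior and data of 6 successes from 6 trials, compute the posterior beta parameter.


Number of failures = 6 - 6 = 0
Posterior beta = 17 + 0 = 17

17


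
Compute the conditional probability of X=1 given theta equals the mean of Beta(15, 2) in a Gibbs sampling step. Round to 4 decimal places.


Mean of Beta(15, 2) = 0.8824
P(X=1 | theta=0.8824) = 0.8824

0.8824


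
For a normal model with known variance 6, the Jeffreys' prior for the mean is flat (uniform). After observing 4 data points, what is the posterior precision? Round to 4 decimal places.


Jeffreys' prior for normal mean (known variance) is flat.
Prior precision = 0.
Posterior precision = prior_prec + n/sigma^2 = 0 + 4/6
= 0.6667

0.6667


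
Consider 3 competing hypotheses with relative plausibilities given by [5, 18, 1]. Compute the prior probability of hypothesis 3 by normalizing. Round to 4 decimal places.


Sum of weights = 5 + 18 + 1 = 24
Normalized prior for H3 = 1 / 24
= 0.0417

0.0417


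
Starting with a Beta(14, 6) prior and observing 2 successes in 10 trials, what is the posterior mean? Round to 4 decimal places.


Posterior parameters: alpha = 14 + 2 = 16
beta = 6 + 8 = 14
Posterior mean = alpha / (alpha + beta) = 16 / 30
= 0.5333

0.5333


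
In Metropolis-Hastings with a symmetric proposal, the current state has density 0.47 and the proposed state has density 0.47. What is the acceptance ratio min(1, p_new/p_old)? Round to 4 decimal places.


Ratio = p_new / p_old = 0.47 / 0.47 = 1.0
Acceptance = min(1, 1.0) = 1.0

1.0


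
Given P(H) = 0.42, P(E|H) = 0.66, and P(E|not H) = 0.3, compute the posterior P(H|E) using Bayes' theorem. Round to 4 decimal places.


By Bayes' theorem: P(H|E) = P(E|H)*P(H) / P(E)
P(E) = P(E|H)*P(H) + P(E|not H)*P(not H)
P(E) = 0.66*0.42 + 0.3*0.58 = 0.4512
P(H|E) = 0.66*0.42 / 0.4512 = 0.6144

0.6144


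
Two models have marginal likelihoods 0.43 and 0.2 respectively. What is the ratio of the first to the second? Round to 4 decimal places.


Evidence ratio = 0.43 / 0.2
= 2.15

2.15


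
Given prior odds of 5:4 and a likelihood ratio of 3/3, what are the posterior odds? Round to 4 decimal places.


Posterior odds = prior odds * LR
Prior odds = 5/4 = 1.25
LR = 3/3 = 1.0
Posterior odds = 1.25 * 1.0 = 1.25

1.25


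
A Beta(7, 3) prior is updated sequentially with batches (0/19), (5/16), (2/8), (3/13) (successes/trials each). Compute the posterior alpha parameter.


Sequential conjugate updating is equivalent to a single batch update.
Total successes across all batches = 10
alpha_posterior = alpha_prior + total_successes = 7 + 10
= 17

17


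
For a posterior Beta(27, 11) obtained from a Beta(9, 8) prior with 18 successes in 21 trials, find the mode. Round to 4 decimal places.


Mode = (alpha - 1) / (alpha + beta - 2)
= 26 / 36
= 0.7222

0.7222


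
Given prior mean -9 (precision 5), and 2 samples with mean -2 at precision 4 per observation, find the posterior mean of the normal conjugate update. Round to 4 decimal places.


The posterior mean is a precision-weighted average of prior and data.
Post. prec. = 5 + 8 = 13
Post. mean = (-45 + -16)/13 = -61/13 = -4.6923

-4.6923


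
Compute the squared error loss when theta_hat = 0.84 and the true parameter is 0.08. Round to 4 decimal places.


L = (theta_hat - theta_true)^2
= (0.84 - 0.08)^2
= 0.76^2 = 0.5776

0.5776


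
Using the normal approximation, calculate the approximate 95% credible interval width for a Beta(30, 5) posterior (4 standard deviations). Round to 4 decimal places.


Var(Beta) = 30*5/(35^2 * 36) = 0.0034
SD = 0.0583
Width ~ 4*SD = 0.2333

0.2333


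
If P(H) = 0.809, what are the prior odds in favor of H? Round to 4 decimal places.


Prior odds = P(H) / (1 - P(H))
= 0.809 / 0.191
= 4.2356

4.2356


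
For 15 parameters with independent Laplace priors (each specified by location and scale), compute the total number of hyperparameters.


A Laplace prior has 2 hyperparameters per parameter.
Total = 15 * 2 = 30

30


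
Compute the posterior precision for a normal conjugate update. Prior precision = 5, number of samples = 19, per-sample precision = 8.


tau_post = tau_0 + n * tau
= 5 + 19 * 8 = 157

157


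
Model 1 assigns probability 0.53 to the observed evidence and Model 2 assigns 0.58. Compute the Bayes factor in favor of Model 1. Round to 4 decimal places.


BF = P(data|M1) / P(data|M2)
= 0.53 / 0.58 = 0.9138

0.9138


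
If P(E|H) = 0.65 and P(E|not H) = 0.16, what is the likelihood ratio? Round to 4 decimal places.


Likelihood ratio = P(E|H) / P(E|not H)
= 0.65 / 0.16
= 4.0625

4.0625


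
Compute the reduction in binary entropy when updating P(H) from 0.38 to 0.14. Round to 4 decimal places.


H_before = -p*log2(p) - (1-p)*log2(1-p) for p=0.38: 0.958
H_after for p=0.14: 0.5842
Reduction = 0.958 - 0.5842 = 0.3738

0.3738


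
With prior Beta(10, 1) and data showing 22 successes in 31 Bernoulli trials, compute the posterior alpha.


Conjugate update: alpha_posterior = alpha_prior + k
= 10 + 22 = 32

32


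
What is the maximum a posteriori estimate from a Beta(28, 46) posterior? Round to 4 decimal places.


The MAP estimate equals the mode of the distribution.
Mode of Beta(a,b) = (a-1)/(a+b-2)
= 27/72
= 0.375

0.375


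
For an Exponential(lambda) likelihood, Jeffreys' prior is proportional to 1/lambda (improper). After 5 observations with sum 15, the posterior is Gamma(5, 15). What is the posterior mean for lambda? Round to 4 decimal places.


Posterior = Gamma(n, sum_x) = Gamma(5, 15)
Posterior mean = shape/rate = 5/15
= 0.3333

0.3333


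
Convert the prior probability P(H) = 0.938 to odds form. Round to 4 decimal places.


P(not H) = 1 - 0.938 = 0.062
Odds = 0.938 / 0.062 = 15.129

15.129


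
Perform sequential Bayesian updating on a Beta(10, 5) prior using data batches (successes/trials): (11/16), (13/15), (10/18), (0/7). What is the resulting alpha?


Accumulate successes: 34
Posterior alpha = prior alpha + sum of successes
= 10 + 34 = 44

44


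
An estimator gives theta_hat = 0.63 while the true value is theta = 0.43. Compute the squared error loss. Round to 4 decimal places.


The squared error loss is (theta_hat - theta)^2
= (0.63 - 0.43)^2
= (0.2)^2 = 0.04

0.04


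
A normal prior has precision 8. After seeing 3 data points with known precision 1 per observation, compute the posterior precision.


In the conjugate normal model, precisions add:
tau_posterior = tau_prior + n * tau_data
= 8 + 3*1 = 11

11


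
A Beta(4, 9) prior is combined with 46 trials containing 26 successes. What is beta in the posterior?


In conjugate updating:
beta_posterior = beta_prior + (n - k)
= 9 + (46 - 26)
= 9 + 20 = 29

29


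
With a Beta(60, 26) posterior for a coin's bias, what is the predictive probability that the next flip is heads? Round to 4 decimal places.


The predictive probability equals the posterior mean.
P(next = heads) = alpha / (alpha + beta)
= 60 / 86 = 0.6977

0.6977


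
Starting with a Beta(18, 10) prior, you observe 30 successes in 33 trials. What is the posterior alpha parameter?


For a Beta-Binomial conjugate model:
Posterior alpha = prior alpha + number of successes
= 18 + 30 = 48

48


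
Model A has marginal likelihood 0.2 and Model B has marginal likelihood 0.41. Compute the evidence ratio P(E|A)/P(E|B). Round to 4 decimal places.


Evidence ratio = P(E|A) / P(E|B)
= 0.2 / 0.41
= 0.4878

0.4878


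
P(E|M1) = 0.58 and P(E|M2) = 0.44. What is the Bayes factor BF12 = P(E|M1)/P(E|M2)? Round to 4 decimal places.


Bayes factor BF12 = P(E|M1) / P(E|M2)
= 0.58 / 0.44
= 1.3182

1.3182


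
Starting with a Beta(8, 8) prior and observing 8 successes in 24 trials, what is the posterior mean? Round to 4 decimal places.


Posterior parameters: alpha = 8 + 8 = 16
beta = 8 + 16 = 24
Posterior mean = alpha / (alpha + beta) = 16 / 40
= 0.4

0.4


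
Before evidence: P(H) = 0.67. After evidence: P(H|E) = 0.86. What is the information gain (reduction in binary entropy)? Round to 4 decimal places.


Prior entropy = 0.9149
Posterior entropy = 0.5842
Information gain = 0.9149 - 0.5842 = 0.3307

0.3307


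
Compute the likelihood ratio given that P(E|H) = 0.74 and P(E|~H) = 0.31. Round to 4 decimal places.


LR = P(E|H) / P(E|~H)
= 0.74 / 0.31 = 2.3871

2.3871


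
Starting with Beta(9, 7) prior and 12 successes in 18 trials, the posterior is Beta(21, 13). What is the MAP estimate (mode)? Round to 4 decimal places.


The mode of Beta(a, b) when a > 1 and b > 1 is (a-1)/(a+b-2)
= (21 - 1) / (21 + 13 - 2)
= 20 / 32
= 0.625

0.625


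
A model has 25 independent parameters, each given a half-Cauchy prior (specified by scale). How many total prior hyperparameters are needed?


Each half-Cauchy prior needs 1 hyperparameter (scale).
Total = 1 * 25 = 25

25


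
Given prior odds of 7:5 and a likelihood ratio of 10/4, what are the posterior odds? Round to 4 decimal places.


Posterior odds = prior odds * LR
Prior odds = 7/5 = 1.4
LR = 10/4 = 2.5
Posterior odds = 1.4 * 2.5 = 3.5

3.5


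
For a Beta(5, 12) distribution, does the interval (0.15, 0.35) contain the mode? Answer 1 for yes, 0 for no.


Mode of Beta(a,b) = (a-1)/(a+b-2)
= (5-1)/(5+12-2) = 0.2667
Check: 0.15 <= 0.2667 <= 0.35?
Result: 1

1


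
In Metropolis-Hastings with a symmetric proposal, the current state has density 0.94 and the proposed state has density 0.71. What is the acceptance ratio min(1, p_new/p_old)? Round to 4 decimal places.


Ratio = p_new / p_old = 0.71 / 0.94 = 0.7553
Acceptance = min(1, 0.7553) = 0.7553

0.7553


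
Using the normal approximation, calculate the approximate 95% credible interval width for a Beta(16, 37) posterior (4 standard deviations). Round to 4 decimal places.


Var(Beta) = 16*37/(53^2 * 54) = 0.0039
SD = 0.0625
Width ~ 4*SD = 0.2499

0.2499


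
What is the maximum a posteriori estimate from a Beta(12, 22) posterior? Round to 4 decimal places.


The MAP estimate equals the mode of the distribution.
Mode of Beta(a,b) = (a-1)/(a+b-2)
= 11/32
= 0.3438

0.3438


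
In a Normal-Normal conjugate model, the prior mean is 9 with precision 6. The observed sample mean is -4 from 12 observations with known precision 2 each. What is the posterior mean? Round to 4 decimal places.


Posterior precision = tau0 + n*tau = 6 + 12*2 = 30
Posterior mean = (tau0*mu0 + n*tau*xbar) / posterior_precision
= (6*9 + 12*2*-4) / 30
= -42 / 30 = -1.4

-1.4


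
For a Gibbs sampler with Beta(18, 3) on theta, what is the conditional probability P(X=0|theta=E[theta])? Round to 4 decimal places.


E[theta] = 18/(18+3) = 0.8571
P(X=0|theta) = 1 - theta = 0.1429

0.1429


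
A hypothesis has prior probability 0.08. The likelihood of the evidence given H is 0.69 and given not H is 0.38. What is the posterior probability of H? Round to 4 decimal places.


Using Bayes' theorem:
P(E) = 0.08 * 0.69 + 0.92 * 0.38
P(E) = 0.4048
P(H|E) = (0.08 * 0.69) / 0.4048 = 0.1364

0.1364


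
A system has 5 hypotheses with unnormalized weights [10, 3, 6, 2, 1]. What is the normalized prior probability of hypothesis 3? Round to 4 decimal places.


The normalized prior is the weight divided by the total.
Total weight = 22
P(H3) = 6 / 22 = 0.2727

0.2727


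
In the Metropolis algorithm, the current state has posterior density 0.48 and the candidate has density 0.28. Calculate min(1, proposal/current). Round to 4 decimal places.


Ratio = 0.28/0.48 = 0.5833
Acceptance probability = min(1, 0.5833)
= 0.5833

0.5833


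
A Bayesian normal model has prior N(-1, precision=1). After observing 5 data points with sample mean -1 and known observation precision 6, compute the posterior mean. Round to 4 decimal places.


Posterior mean = (prior_precision * prior_mean + n * data_precision * data_mean) / (prior_precision + n * data_precision)
Numerator = 1*-1 + 5*6*-1 = -31
Denominator = 1 + 5*6 = 31
Posterior mean = -1.0

-1.0


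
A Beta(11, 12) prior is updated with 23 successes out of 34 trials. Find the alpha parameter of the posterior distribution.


In the Beta-Binomial conjugate update:
alpha_post = alpha_prior + successes
= 11 + 23
= 34

34


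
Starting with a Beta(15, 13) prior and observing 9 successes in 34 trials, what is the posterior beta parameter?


Posterior beta = prior beta + failures
Failures = 34 - 9 = 25
beta_post = 13 + 25 = 38

38


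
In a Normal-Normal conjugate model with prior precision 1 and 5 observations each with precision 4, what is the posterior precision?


Posterior precision = prior precision + n * observation precision
= 1 + 5 * 4
= 1 + 20 = 21

21


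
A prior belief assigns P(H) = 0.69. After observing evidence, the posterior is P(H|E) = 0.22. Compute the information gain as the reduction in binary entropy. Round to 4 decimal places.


H(prior) = -0.69*log2(0.69) - 0.31*log2(0.31)
= 0.8932
H(post) = -0.22*log2(0.22) - 0.78*log2(0.78)
= 0.7602
IG = 0.8932 - 0.7602 = 0.133

0.133


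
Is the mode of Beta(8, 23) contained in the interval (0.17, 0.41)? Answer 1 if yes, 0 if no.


Mode = (a-1)/(a+b-2) = 7/29 = 0.2414
Interval: (0.17, 0.41)
Contains mode? 1

1


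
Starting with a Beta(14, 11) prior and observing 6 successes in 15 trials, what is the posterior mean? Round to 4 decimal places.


Posterior parameters: alpha = 14 + 6 = 20
beta = 11 + 9 = 20
Posterior mean = alpha / (alpha + beta) = 20 / 40
= 0.5

0.5


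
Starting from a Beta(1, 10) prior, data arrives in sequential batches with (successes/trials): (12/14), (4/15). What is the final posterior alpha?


In sequential Bayesian updating, we sum all successes.
Total successes = 16
Final alpha = 1 + 16 = 17

17


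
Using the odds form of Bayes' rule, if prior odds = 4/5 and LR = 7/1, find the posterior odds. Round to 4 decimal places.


Bayes' rule in odds form: posterior odds = prior odds * LR
= (4 * 7) / (5 * 1)
= 28/5 = 5.6

5.6


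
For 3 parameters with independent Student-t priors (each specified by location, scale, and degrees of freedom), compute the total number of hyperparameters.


A Student-t prior has 3 hyperparameters per parameter.
Total = 3 * 3 = 9

9


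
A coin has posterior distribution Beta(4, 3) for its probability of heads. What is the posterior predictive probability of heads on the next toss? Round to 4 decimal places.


Posterior predictive = E[theta] = alpha/(alpha+beta)
= 4/7
= 0.5714

0.5714


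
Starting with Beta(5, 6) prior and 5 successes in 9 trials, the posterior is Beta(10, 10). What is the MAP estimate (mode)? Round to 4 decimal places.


The mode of Beta(a, b) when a > 1 and b > 1 is (a-1)/(a+b-2)
= (10 - 1) / (10 + 10 - 2)
= 9 / 18
= 0.5

0.5


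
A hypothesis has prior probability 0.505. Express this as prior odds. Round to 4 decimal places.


Odds = P(H) / P(not H) = 0.505 / 0.495
= 1.0202

1.0202


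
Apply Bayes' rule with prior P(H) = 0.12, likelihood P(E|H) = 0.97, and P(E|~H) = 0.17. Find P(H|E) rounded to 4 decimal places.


Step 1: Compute marginal P(E) = P(E|H)P(H) + P(E|~H)P(~H)
= 0.97*0.12 + 0.17*0.88 = 0.266
Step 2: P(H|E) = P(E|H)P(H)/P(E) = 0.1164/0.266
= 0.4376

0.4376


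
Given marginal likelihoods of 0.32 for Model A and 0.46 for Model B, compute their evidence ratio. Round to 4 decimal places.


Ratio = ML(A) / ML(B) = 0.32/0.46
= 0.6957

0.6957


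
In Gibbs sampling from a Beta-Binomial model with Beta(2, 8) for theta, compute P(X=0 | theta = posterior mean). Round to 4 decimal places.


Posterior mean = alpha/(alpha+beta) = 2/10 = 0.2
P(X=0|theta=mean) = 1 - theta = 0.8

0.8


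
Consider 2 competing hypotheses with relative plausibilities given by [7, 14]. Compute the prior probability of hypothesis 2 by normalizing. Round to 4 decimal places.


Sum of weights = 7 + 14 = 21
Normalized prior for H2 = 14 / 21
= 0.6667

0.6667


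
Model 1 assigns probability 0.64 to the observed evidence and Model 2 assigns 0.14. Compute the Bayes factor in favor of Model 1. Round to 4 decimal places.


BF = P(data|M1) / P(data|M2)
= 0.64 / 0.14 = 4.5714

4.5714


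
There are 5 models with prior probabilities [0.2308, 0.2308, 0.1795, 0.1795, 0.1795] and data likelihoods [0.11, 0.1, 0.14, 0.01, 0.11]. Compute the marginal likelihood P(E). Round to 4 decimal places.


P(E) = sum over models of P(M_i) * P(E|M_i)
= 0.2308*0.11 + 0.2308*0.1 + 0.1795*0.14 + 0.1795*0.01 + 0.1795*0.11
= 0.0951

0.0951


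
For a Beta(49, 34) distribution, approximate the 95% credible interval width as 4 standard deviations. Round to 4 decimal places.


Variance of Beta(a,b) = ab / ((a+b)^2 * (a+b+1))
= 49*34 / ((83)^2 * 84)
= 0.0029
SD = sqrt(0.0029) = 0.0537
Width = 4 * SD = 0.2146

0.2146


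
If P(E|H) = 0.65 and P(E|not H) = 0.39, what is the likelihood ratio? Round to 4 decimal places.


Likelihood ratio = P(E|H) / P(E|not H)
= 0.65 / 0.39
= 1.6667

1.6667


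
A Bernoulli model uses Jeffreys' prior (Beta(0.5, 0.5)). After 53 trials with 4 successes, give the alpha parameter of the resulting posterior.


Posterior = Beta(prior_alpha + successes, prior_beta + failures)
= Beta(0.5 + 4, 0.5 + 49)
Posterior alpha = 0.5 + k = 0.5 + 4 = 4.5

4.5


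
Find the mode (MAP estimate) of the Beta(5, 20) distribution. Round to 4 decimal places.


For Beta(a,b) with a,b > 1:
Mode = (a-1)/(a+b-2) = (5-1)/(25-2)
= 4/23 = 0.1739

0.1739


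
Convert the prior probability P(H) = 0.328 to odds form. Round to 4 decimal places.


P(not H) = 1 - 0.328 = 0.672
Odds = 0.328 / 0.672 = 0.4881

0.4881


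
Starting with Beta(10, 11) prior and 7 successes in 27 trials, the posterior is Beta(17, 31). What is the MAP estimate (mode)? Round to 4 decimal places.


The mode of Beta(a, b) when a > 1 and b > 1 is (a-1)/(a+b-2)
= (17 - 1) / (17 + 31 - 2)
= 16 / 46
= 0.3478

0.3478


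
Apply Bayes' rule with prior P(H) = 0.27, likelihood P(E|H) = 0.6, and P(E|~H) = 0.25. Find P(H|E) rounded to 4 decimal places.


Step 1: Compute marginal P(E) = P(E|H)P(H) + P(E|~H)P(~H)
= 0.6*0.27 + 0.25*0.73 = 0.3445
Step 2: P(H|E) = P(E|H)P(H)/P(E) = 0.162/0.3445
= 0.4702

0.4702


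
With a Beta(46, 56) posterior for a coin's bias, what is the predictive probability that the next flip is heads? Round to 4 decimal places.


The predictive probability equals the posterior mean.
P(next = heads) = alpha / (alpha + beta)
= 46 / 102 = 0.451

0.451


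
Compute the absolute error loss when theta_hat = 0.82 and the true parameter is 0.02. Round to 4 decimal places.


L = |theta_hat - theta_true|
= |0.82 - 0.02| = 0.8

0.8


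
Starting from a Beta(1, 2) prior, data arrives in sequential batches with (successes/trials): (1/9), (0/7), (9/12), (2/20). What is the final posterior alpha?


In sequential Bayesian updating, we sum all successes.
Total successes = 12
Final alpha = 1 + 12 = 13

13


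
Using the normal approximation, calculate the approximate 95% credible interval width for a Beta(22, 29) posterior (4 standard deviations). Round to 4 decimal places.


Var(Beta) = 22*29/(51^2 * 52) = 0.0047
SD = 0.0687
Width ~ 4*SD = 0.2747

0.2747


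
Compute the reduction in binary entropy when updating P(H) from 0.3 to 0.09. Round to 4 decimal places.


H_before = -p*log2(p) - (1-p)*log2(1-p) for p=0.3: 0.8813
H_after for p=0.09: 0.4365
Reduction = 0.8813 - 0.4365 = 0.4448

0.4448


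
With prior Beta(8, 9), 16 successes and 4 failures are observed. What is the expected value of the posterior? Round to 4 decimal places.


Posterior = Beta(24, 13)
E[theta] = alpha/(alpha+beta)
= 24/37 = 0.6486

0.6486


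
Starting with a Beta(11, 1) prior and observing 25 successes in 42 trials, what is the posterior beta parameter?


Posterior beta = prior beta + failures
Failures = 42 - 25 = 17
beta_post = 1 + 17 = 18

18


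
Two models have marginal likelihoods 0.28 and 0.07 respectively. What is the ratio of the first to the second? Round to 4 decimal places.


Evidence ratio = 0.28 / 0.07
= 4.0

4.0


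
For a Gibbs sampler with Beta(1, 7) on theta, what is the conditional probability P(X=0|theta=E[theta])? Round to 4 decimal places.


E[theta] = 1/(1+7) = 0.125
P(X=0|theta) = 1 - theta = 0.875

0.875


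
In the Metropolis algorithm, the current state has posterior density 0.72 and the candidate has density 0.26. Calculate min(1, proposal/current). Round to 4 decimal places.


Ratio = 0.26/0.72 = 0.3611
Acceptance probability = min(1, 0.3611)
= 0.3611

0.3611


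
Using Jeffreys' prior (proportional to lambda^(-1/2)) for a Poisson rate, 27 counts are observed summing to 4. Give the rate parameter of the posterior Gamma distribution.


Conjugate update: Gamma(prior_shape + S, prior_rate + n).
Prior shape = 0.5, prior rate = 0.
Posterior rate = 0 + n = 27

27.0


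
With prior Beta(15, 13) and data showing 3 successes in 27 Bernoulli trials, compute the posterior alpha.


Conjugate update: alpha_posterior = alpha_prior + k
= 15 + 3 = 18

18


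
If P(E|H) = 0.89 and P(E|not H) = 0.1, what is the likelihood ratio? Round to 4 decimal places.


Likelihood ratio = P(E|H) / P(E|not H)
= 0.89 / 0.1
= 8.9

8.9


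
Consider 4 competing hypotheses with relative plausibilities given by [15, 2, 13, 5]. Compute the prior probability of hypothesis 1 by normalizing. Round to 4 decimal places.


Sum of weights = 15 + 2 + 13 + 5 = 35
Normalized prior for H1 = 15 / 35
= 0.4286

0.4286


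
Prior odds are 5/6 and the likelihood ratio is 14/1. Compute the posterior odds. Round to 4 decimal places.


Posterior odds = prior odds * likelihood ratio
= (5/6) * (14/1)
= 70 / 6
= 11.6667

11.6667


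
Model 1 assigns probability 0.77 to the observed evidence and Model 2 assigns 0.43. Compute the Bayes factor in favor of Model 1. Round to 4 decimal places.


BF = P(data|M1) / P(data|M2)
= 0.77 / 0.43 = 1.7907

1.7907


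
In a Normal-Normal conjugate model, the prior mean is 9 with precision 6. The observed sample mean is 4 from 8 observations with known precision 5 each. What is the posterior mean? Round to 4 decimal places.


Posterior precision = tau0 + n*tau = 6 + 8*5 = 46
Posterior mean = (tau0*mu0 + n*tau*xbar) / posterior_precision
= (6*9 + 8*5*4) / 46
= 214 / 46 = 4.6522

4.6522


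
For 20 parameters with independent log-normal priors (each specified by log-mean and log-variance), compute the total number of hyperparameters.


A log-normal prior has 2 hyperparameters per parameter.
Total = 20 * 2 = 40

40


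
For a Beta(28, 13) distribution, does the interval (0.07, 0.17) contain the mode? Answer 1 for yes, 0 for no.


Mode of Beta(a,b) = (a-1)/(a+b-2)
= (28-1)/(28+13-2) = 0.6923
Check: 0.07 <= 0.6923 <= 0.17?
Result: 0

0


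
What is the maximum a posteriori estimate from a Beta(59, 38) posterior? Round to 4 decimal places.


The MAP estimate equals the mode of the distribution.
Mode of Beta(a,b) = (a-1)/(a+b-2)
= 58/95
= 0.6105

0.6105


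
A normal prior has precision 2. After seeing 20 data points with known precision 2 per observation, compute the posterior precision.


In the conjugate normal model, precisions add:
tau_posterior = tau_prior + n * tau_data
= 2 + 20*2 = 42

42


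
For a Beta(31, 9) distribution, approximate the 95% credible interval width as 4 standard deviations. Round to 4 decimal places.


Variance of Beta(a,b) = ab / ((a+b)^2 * (a+b+1))
= 31*9 / ((40)^2 * 41)
= 0.0043
SD = sqrt(0.0043) = 0.0652
Width = 4 * SD = 0.2609

0.2609


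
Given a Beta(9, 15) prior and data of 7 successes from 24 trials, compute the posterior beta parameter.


Number of failures = 24 - 7 = 17
Posterior beta = 15 + 17 = 32

32


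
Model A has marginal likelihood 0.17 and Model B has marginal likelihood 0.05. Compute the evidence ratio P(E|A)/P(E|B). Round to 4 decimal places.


Evidence ratio = P(E|A) / P(E|B)
= 0.17 / 0.05
= 3.4

3.4


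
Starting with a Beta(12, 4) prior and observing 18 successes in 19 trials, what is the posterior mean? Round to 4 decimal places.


Posterior parameters: alpha = 12 + 18 = 30
beta = 4 + 1 = 5
Posterior mean = alpha / (alpha + beta) = 30 / 35
= 0.8571

0.8571


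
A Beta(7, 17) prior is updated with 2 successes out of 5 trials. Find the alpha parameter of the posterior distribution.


In the Beta-Binomial conjugate update:
alpha_post = alpha_prior + successes
= 7 + 2
= 9

9


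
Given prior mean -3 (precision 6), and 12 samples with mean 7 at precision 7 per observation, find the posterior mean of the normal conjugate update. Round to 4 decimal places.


The posterior mean is a precision-weighted average of prior and data.
Post. prec. = 6 + 84 = 90
Post. mean = (-18 + 588)/90 = 570/90 = 6.3333

6.3333


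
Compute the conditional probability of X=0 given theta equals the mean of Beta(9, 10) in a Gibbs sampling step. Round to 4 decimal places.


Mean of Beta(9, 10) = 0.4737
P(X=0 | theta=0.4737) = 0.5263

0.5263


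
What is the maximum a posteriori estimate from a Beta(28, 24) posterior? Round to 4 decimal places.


The MAP estimate equals the mode of the distribution.
Mode of Beta(a,b) = (a-1)/(a+b-2)
= 27/50
= 0.54

0.54


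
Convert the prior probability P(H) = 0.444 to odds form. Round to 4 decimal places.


P(not H) = 1 - 0.444 = 0.556
Odds = 0.444 / 0.556 = 0.7986

0.7986


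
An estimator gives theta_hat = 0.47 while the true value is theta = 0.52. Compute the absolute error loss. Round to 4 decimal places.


The absolute error loss is |theta_hat - theta|
= |0.47 - 0.52|
= 0.05

0.05


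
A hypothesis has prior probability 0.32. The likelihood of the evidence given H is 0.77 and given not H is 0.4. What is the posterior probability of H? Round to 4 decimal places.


Using Bayes' theorem:
P(E) = 0.32 * 0.77 + 0.68 * 0.4
P(E) = 0.5184
P(H|E) = (0.32 * 0.77) / 0.5184 = 0.4753

0.4753


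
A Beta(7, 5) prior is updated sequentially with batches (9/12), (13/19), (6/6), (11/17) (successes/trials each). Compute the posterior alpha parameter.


Sequential conjugate updating is equivalent to a single batch update.
Total successes across all batches = 39
alpha_posterior = alpha_prior + total_successes = 7 + 39
= 46

46


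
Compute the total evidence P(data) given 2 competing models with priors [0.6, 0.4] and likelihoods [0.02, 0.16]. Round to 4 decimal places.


Marginal likelihood = sum P(model_i) * P(data|model_i)
Model 1: 0.6 * 0.02 = 0.012
Model 2: 0.4 * 0.16 = 0.064
Total = 0.076

0.076


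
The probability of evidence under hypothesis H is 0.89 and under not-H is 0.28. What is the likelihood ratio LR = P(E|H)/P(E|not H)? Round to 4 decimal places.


LR = 0.89 / 0.28
= 3.1786

3.1786


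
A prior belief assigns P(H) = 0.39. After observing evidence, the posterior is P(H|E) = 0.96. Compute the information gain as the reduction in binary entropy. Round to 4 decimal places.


H(prior) = -0.39*log2(0.39) - 0.61*log2(0.61)
= 0.9648
H(post) = -0.96*log2(0.96) - 0.04*log2(0.04)
= 0.2423
IG = 0.9648 - 0.2423 = 0.7225

0.7225


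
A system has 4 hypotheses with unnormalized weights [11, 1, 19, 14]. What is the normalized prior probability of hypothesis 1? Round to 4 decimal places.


The normalized prior is the weight divided by the total.
Total weight = 45
P(H1) = 11 / 45 = 0.2444

0.2444


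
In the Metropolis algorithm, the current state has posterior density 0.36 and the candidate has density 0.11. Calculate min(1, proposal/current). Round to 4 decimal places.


Ratio = 0.11/0.36 = 0.3056
Acceptance probability = min(1, 0.3056)
= 0.3056

0.3056


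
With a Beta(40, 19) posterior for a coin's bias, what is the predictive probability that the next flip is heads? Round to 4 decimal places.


The predictive probability equals the posterior mean.
P(next = heads) = alpha / (alpha + beta)
= 40 / 59 = 0.678

0.678


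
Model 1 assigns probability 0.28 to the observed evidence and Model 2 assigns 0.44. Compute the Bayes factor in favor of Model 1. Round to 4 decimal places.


BF = P(data|M1) / P(data|M2)
= 0.28 / 0.44 = 0.6364

0.6364


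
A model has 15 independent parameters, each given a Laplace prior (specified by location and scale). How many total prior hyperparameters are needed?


Each Laplace prior needs 2 hyperparameters (location and scale).
Total = 2 * 15 = 30

30


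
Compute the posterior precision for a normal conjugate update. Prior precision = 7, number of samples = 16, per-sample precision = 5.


tau_post = tau_0 + n * tau
= 7 + 16 * 5 = 87

87


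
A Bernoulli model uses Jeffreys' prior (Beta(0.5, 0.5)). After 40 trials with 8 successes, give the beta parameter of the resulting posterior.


Posterior = Beta(prior_alpha + successes, prior_beta + failures)
= Beta(0.5 + 8, 0.5 + 32)
Posterior beta = 0.5 + (n - k) = 0.5 + 32 = 32.5

32.5


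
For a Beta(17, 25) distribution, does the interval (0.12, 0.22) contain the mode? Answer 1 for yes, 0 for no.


Mode of Beta(a,b) = (a-1)/(a+b-2)
= (17-1)/(17+25-2) = 0.4
Check: 0.12 <= 0.4 <= 0.22?
Result: 0

0


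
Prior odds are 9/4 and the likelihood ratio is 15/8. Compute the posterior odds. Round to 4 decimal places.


Posterior odds = prior odds * likelihood ratio
= (9/4) * (15/8)
= 135 / 32
= 4.2188

4.2188


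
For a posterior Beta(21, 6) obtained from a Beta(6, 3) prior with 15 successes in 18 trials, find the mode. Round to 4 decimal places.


Mode = (alpha - 1) / (alpha + beta - 2)
= 20 / 25
= 0.8

0.8


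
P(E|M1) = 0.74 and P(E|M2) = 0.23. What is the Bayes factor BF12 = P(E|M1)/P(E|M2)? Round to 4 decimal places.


Bayes factor BF12 = P(E|M1) / P(E|M2)
= 0.74 / 0.23
= 3.2174

3.2174


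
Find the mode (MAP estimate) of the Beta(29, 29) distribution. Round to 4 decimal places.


For Beta(a,b) with a,b > 1:
Mode = (a-1)/(a+b-2) = (29-1)/(58-2)
= 28/56 = 0.5

0.5


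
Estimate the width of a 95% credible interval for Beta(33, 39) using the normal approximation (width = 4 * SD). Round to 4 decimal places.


For Beta(a,b): Var = ab/((a+b)^2(a+b+1))
Var = 0.0034, SD = 0.0583
Approximate 95% CI width = 4 * 0.0583 = 0.2333

0.2333


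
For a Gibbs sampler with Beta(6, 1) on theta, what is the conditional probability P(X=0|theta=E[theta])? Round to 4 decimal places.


E[theta] = 6/(6+1) = 0.8571
P(X=0|theta) = 1 - theta = 0.1429

0.1429


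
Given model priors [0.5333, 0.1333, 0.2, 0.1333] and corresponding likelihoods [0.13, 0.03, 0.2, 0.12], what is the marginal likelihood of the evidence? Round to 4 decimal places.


P(E) = sum_i P(M_i) P(E|M_i)
= 0.0693 + 0.004 + 0.04 + 0.016
= 0.1293

0.1293


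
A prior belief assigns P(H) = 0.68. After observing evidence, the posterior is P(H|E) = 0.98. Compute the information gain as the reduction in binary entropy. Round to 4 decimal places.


H(prior) = -0.68*log2(0.68) - 0.32*log2(0.32)
= 0.9044
H(post) = -0.98*log2(0.98) - 0.02*log2(0.02)
= 0.1414
IG = 0.9044 - 0.1414 = 0.7629

0.7629


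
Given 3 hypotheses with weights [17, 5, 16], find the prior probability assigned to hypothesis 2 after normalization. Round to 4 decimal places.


To normalize, divide each weight by the sum of all weights.
Sum = 38
Prior(H2) = 5/38 = 0.1316

0.1316


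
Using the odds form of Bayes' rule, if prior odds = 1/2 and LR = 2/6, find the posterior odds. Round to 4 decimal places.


Bayes' rule in odds form: posterior odds = prior odds * LR
= (1 * 2) / (2 * 6)
= 2/12 = 0.1667

0.1667


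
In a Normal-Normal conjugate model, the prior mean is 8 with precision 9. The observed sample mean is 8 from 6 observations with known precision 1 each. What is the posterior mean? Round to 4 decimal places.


Posterior precision = tau0 + n*tau = 9 + 6*1 = 15
Posterior mean = (tau0*mu0 + n*tau*xbar) / posterior_precision
= (9*8 + 6*1*8) / 15
= 120 / 15 = 8.0

8.0


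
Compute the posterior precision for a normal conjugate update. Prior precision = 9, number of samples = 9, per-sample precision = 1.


tau_post = tau_0 + n * tau
= 9 + 9 * 1 = 18

18


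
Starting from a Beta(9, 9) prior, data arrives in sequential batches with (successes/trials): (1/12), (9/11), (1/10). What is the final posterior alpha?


In sequential Bayesian updating, we sum all successes.
Total successes = 11
Final alpha = 9 + 11 = 20

20


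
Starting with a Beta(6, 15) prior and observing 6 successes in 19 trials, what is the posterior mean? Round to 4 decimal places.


Posterior parameters: alpha = 6 + 6 = 12
beta = 15 + 13 = 28
Posterior mean = alpha / (alpha + beta) = 12 / 40
= 0.3

0.3


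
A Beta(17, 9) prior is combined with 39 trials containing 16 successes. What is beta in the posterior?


In conjugate updating:
beta_posterior = beta_prior + (n - k)
= 9 + (39 - 16)
= 9 + 23 = 32

32


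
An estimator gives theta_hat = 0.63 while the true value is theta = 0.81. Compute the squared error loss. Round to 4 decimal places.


The squared error loss is (theta_hat - theta)^2
= (0.63 - 0.81)^2
= (-0.18)^2 = 0.0324

0.0324


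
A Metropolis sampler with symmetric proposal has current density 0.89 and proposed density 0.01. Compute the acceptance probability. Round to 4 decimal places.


For symmetric proposals, acceptance = min(1, pi(x*)/pi(x))
= min(1, 0.01/0.89)
= min(1, 0.0112) = 0.0112

0.0112


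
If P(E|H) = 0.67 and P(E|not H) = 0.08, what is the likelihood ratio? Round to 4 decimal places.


Likelihood ratio = P(E|H) / P(E|not H)
= 0.67 / 0.08
= 8.375

8.375


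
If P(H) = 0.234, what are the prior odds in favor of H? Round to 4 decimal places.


Prior odds = P(H) / (1 - P(H))
= 0.234 / 0.766
= 0.3055

0.3055


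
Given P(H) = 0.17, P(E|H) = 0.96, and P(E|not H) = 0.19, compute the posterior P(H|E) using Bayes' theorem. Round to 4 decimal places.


By Bayes' theorem: P(H|E) = P(E|H)*P(H) / P(E)
P(E) = P(E|H)*P(H) + P(E|not H)*P(not H)
P(E) = 0.96*0.17 + 0.19*0.83 = 0.3209
P(H|E) = 0.96*0.17 / 0.3209 = 0.5086

0.5086


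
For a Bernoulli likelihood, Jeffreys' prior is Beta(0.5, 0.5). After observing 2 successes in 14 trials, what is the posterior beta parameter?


Jeffreys' prior for Bernoulli is Beta(0.5, 0.5).
Posterior is Beta(0.5 + k, 0.5 + n - k).
Posterior beta = 0.5 + (n - k) = 0.5 + 12 = 12.5

12.5


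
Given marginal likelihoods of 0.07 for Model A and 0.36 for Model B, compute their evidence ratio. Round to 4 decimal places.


Ratio = ML(A) / ML(B) = 0.07/0.36
= 0.1944

0.1944


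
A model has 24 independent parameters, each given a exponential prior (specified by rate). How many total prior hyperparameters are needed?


Each exponential prior needs 1 hyperparameter (rate).
Total = 1 * 24 = 24

24


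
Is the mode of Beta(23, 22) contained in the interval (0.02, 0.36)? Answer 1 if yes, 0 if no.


Mode = (a-1)/(a+b-2) = 22/43 = 0.5116
Interval: (0.02, 0.36)
Contains mode? 0

0


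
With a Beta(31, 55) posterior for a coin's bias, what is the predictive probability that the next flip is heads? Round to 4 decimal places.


The predictive probability equals the posterior mean.
P(next = heads) = alpha / (alpha + beta)
= 31 / 86 = 0.3605

0.3605


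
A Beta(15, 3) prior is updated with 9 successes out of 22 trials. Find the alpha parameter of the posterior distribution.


In the Beta-Binomial conjugate update:
alpha_post = alpha_prior + successes
= 15 + 9
= 24

24


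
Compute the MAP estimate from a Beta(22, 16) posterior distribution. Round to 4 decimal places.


MAP = mode of Beta distribution
= (alpha - 1)/(alpha + beta - 2)
= (22-1)/(22+16-2)
= 21/36 = 0.5833

0.5833


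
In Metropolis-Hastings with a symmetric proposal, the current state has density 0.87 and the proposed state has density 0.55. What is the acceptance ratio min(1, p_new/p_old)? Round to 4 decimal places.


Ratio = p_new / p_old = 0.55 / 0.87 = 0.6322
Acceptance = min(1, 0.6322) = 0.6322

0.6322


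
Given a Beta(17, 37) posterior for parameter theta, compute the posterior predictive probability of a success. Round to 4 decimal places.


For a Beta-Bernoulli model, the predictive probability is the mean:
P(success) = 17/(17+37) = 17/54 = 0.3148

0.3148


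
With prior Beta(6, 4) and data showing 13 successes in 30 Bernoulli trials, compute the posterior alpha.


Conjugate update: alpha_posterior = alpha_prior + k
= 6 + 13 = 19

19


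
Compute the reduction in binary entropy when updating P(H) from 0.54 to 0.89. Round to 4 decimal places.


H_before = -p*log2(p) - (1-p)*log2(1-p) for p=0.54: 0.9954
H_after for p=0.89: 0.4999
Reduction = 0.9954 - 0.4999 = 0.4955

0.4955


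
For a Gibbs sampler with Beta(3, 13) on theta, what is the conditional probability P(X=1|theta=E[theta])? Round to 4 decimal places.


E[theta] = 3/(3+13) = 0.1875
P(X=1|theta) = theta = 0.1875

0.1875


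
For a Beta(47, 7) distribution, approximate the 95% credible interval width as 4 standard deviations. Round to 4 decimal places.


Variance of Beta(a,b) = ab / ((a+b)^2 * (a+b+1))
= 47*7 / ((54)^2 * 55)
= 0.0021
SD = sqrt(0.0021) = 0.0453
Width = 4 * SD = 0.1812

0.1812
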